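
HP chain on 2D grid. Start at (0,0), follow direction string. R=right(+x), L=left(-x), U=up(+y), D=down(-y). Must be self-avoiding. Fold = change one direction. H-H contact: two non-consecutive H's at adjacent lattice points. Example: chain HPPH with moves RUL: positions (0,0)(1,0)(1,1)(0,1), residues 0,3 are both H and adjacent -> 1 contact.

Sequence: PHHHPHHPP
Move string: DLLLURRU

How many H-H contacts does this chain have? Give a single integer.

Positions: [(0, 0), (0, -1), (-1, -1), (-2, -1), (-3, -1), (-3, 0), (-2, 0), (-1, 0), (-1, 1)]
H-H contact: residue 3 @(-2,-1) - residue 6 @(-2, 0)

Answer: 1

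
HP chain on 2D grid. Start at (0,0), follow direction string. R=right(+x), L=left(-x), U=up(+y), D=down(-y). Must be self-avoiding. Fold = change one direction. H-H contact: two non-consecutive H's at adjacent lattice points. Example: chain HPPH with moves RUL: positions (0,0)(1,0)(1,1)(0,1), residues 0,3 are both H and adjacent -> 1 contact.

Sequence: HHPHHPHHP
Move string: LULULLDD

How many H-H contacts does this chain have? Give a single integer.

Positions: [(0, 0), (-1, 0), (-1, 1), (-2, 1), (-2, 2), (-3, 2), (-4, 2), (-4, 1), (-4, 0)]
No H-H contacts found.

Answer: 0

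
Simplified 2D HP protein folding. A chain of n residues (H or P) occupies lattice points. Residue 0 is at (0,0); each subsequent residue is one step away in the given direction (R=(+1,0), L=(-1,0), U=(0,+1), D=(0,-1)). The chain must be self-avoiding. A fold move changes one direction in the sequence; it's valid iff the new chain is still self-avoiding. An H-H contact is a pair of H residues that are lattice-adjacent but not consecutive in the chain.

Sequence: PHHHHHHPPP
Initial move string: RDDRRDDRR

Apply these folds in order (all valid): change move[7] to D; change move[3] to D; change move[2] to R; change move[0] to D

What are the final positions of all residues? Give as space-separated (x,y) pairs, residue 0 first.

Initial moves: RDDRRDDRR
Fold: move[7]->D => RDDRRDDDR (positions: [(0, 0), (1, 0), (1, -1), (1, -2), (2, -2), (3, -2), (3, -3), (3, -4), (3, -5), (4, -5)])
Fold: move[3]->D => RDDDRDDDR (positions: [(0, 0), (1, 0), (1, -1), (1, -2), (1, -3), (2, -3), (2, -4), (2, -5), (2, -6), (3, -6)])
Fold: move[2]->R => RDRDRDDDR (positions: [(0, 0), (1, 0), (1, -1), (2, -1), (2, -2), (3, -2), (3, -3), (3, -4), (3, -5), (4, -5)])
Fold: move[0]->D => DDRDRDDDR (positions: [(0, 0), (0, -1), (0, -2), (1, -2), (1, -3), (2, -3), (2, -4), (2, -5), (2, -6), (3, -6)])

Answer: (0,0) (0,-1) (0,-2) (1,-2) (1,-3) (2,-3) (2,-4) (2,-5) (2,-6) (3,-6)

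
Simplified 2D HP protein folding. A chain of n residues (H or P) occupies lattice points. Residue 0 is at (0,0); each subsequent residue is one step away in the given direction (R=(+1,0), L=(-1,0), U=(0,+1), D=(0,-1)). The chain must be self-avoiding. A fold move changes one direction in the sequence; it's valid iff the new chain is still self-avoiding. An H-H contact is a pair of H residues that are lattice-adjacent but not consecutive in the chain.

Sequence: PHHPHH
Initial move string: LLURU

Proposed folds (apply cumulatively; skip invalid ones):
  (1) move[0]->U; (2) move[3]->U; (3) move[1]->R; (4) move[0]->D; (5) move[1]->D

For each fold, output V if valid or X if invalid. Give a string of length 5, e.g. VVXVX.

Initial: LLURU -> [(0, 0), (-1, 0), (-2, 0), (-2, 1), (-1, 1), (-1, 2)]
Fold 1: move[0]->U => ULURU VALID
Fold 2: move[3]->U => ULUUU VALID
Fold 3: move[1]->R => URUUU VALID
Fold 4: move[0]->D => DRUUU VALID
Fold 5: move[1]->D => DDUUU INVALID (collision), skipped

Answer: VVVVX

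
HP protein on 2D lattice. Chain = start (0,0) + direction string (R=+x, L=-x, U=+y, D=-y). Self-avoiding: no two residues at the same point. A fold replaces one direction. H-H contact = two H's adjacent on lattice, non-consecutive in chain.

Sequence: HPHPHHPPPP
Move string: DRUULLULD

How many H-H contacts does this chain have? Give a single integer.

Positions: [(0, 0), (0, -1), (1, -1), (1, 0), (1, 1), (0, 1), (-1, 1), (-1, 2), (-2, 2), (-2, 1)]
H-H contact: residue 0 @(0,0) - residue 5 @(0, 1)

Answer: 1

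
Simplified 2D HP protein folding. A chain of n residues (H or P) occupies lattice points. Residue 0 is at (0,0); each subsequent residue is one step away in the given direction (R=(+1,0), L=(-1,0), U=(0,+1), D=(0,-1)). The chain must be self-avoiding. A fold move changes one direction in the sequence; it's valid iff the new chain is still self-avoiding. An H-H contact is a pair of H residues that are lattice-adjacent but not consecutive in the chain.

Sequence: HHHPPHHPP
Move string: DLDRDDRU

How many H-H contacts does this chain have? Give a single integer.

Positions: [(0, 0), (0, -1), (-1, -1), (-1, -2), (0, -2), (0, -3), (0, -4), (1, -4), (1, -3)]
No H-H contacts found.

Answer: 0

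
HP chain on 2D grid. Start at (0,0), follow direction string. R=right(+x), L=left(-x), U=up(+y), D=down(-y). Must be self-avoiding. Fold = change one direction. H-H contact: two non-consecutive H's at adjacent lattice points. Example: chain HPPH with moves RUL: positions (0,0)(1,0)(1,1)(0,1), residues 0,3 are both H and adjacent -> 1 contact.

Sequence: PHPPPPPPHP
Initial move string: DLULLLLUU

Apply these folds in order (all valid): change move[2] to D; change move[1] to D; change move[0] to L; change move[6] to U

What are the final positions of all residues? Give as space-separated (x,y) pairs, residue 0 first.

Initial moves: DLULLLLUU
Fold: move[2]->D => DLDLLLLUU (positions: [(0, 0), (0, -1), (-1, -1), (-1, -2), (-2, -2), (-3, -2), (-4, -2), (-5, -2), (-5, -1), (-5, 0)])
Fold: move[1]->D => DDDLLLLUU (positions: [(0, 0), (0, -1), (0, -2), (0, -3), (-1, -3), (-2, -3), (-3, -3), (-4, -3), (-4, -2), (-4, -1)])
Fold: move[0]->L => LDDLLLLUU (positions: [(0, 0), (-1, 0), (-1, -1), (-1, -2), (-2, -2), (-3, -2), (-4, -2), (-5, -2), (-5, -1), (-5, 0)])
Fold: move[6]->U => LDDLLLUUU (positions: [(0, 0), (-1, 0), (-1, -1), (-1, -2), (-2, -2), (-3, -2), (-4, -2), (-4, -1), (-4, 0), (-4, 1)])

Answer: (0,0) (-1,0) (-1,-1) (-1,-2) (-2,-2) (-3,-2) (-4,-2) (-4,-1) (-4,0) (-4,1)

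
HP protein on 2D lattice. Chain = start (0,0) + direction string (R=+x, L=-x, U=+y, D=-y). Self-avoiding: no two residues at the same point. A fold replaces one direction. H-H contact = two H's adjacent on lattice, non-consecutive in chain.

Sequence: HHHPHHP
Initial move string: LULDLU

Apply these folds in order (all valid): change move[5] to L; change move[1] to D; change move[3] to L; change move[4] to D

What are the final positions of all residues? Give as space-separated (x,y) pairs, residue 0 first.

Initial moves: LULDLU
Fold: move[5]->L => LULDLL (positions: [(0, 0), (-1, 0), (-1, 1), (-2, 1), (-2, 0), (-3, 0), (-4, 0)])
Fold: move[1]->D => LDLDLL (positions: [(0, 0), (-1, 0), (-1, -1), (-2, -1), (-2, -2), (-3, -2), (-4, -2)])
Fold: move[3]->L => LDLLLL (positions: [(0, 0), (-1, 0), (-1, -1), (-2, -1), (-3, -1), (-4, -1), (-5, -1)])
Fold: move[4]->D => LDLLDL (positions: [(0, 0), (-1, 0), (-1, -1), (-2, -1), (-3, -1), (-3, -2), (-4, -2)])

Answer: (0,0) (-1,0) (-1,-1) (-2,-1) (-3,-1) (-3,-2) (-4,-2)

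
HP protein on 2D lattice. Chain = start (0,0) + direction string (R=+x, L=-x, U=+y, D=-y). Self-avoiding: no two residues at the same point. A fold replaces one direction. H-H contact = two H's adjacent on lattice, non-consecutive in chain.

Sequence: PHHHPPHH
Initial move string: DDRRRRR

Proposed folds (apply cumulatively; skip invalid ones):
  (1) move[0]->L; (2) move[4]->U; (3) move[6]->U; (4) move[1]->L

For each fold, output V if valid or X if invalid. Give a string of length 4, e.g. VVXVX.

Initial: DDRRRRR -> [(0, 0), (0, -1), (0, -2), (1, -2), (2, -2), (3, -2), (4, -2), (5, -2)]
Fold 1: move[0]->L => LDRRRRR VALID
Fold 2: move[4]->U => LDRRURR VALID
Fold 3: move[6]->U => LDRRURU VALID
Fold 4: move[1]->L => LLRRURU INVALID (collision), skipped

Answer: VVVX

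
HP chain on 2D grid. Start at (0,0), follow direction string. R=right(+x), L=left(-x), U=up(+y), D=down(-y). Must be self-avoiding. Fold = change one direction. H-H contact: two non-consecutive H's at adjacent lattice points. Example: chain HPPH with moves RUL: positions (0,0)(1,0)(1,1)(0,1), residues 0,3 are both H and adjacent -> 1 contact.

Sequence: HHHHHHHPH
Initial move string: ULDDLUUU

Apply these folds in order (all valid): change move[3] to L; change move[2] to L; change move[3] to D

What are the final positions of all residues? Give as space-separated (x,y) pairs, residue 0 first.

Answer: (0,0) (0,1) (-1,1) (-2,1) (-2,0) (-3,0) (-3,1) (-3,2) (-3,3)

Derivation:
Initial moves: ULDDLUUU
Fold: move[3]->L => ULDLLUUU (positions: [(0, 0), (0, 1), (-1, 1), (-1, 0), (-2, 0), (-3, 0), (-3, 1), (-3, 2), (-3, 3)])
Fold: move[2]->L => ULLLLUUU (positions: [(0, 0), (0, 1), (-1, 1), (-2, 1), (-3, 1), (-4, 1), (-4, 2), (-4, 3), (-4, 4)])
Fold: move[3]->D => ULLDLUUU (positions: [(0, 0), (0, 1), (-1, 1), (-2, 1), (-2, 0), (-3, 0), (-3, 1), (-3, 2), (-3, 3)])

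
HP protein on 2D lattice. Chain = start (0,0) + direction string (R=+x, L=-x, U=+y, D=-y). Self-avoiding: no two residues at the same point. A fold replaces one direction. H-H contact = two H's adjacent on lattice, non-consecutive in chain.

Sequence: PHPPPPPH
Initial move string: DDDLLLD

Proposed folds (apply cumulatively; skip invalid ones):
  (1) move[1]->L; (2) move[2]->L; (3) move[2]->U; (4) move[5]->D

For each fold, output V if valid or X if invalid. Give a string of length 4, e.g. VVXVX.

Answer: VVVV

Derivation:
Initial: DDDLLLD -> [(0, 0), (0, -1), (0, -2), (0, -3), (-1, -3), (-2, -3), (-3, -3), (-3, -4)]
Fold 1: move[1]->L => DLDLLLD VALID
Fold 2: move[2]->L => DLLLLLD VALID
Fold 3: move[2]->U => DLULLLD VALID
Fold 4: move[5]->D => DLULLDD VALID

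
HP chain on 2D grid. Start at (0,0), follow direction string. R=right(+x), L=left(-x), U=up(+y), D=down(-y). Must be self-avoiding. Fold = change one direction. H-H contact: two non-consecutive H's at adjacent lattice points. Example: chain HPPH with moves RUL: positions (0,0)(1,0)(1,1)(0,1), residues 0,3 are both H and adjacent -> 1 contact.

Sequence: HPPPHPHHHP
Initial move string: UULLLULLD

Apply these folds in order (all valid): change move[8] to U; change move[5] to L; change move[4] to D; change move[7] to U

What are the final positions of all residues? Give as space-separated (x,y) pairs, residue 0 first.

Answer: (0,0) (0,1) (0,2) (-1,2) (-2,2) (-2,1) (-3,1) (-4,1) (-4,2) (-4,3)

Derivation:
Initial moves: UULLLULLD
Fold: move[8]->U => UULLLULLU (positions: [(0, 0), (0, 1), (0, 2), (-1, 2), (-2, 2), (-3, 2), (-3, 3), (-4, 3), (-5, 3), (-5, 4)])
Fold: move[5]->L => UULLLLLLU (positions: [(0, 0), (0, 1), (0, 2), (-1, 2), (-2, 2), (-3, 2), (-4, 2), (-5, 2), (-6, 2), (-6, 3)])
Fold: move[4]->D => UULLDLLLU (positions: [(0, 0), (0, 1), (0, 2), (-1, 2), (-2, 2), (-2, 1), (-3, 1), (-4, 1), (-5, 1), (-5, 2)])
Fold: move[7]->U => UULLDLLUU (positions: [(0, 0), (0, 1), (0, 2), (-1, 2), (-2, 2), (-2, 1), (-3, 1), (-4, 1), (-4, 2), (-4, 3)])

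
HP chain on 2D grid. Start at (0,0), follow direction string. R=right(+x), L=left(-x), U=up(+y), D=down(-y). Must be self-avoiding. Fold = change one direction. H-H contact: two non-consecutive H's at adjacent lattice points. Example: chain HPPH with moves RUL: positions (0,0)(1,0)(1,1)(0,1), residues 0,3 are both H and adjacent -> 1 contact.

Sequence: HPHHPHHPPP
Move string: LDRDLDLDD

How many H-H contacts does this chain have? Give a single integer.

Positions: [(0, 0), (-1, 0), (-1, -1), (0, -1), (0, -2), (-1, -2), (-1, -3), (-2, -3), (-2, -4), (-2, -5)]
H-H contact: residue 0 @(0,0) - residue 3 @(0, -1)
H-H contact: residue 2 @(-1,-1) - residue 5 @(-1, -2)

Answer: 2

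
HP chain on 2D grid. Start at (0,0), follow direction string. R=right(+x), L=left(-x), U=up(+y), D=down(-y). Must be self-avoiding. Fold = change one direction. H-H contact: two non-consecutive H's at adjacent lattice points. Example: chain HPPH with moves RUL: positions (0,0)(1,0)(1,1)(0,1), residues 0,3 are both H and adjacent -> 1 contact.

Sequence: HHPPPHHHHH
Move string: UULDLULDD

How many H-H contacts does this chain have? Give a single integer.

Positions: [(0, 0), (0, 1), (0, 2), (-1, 2), (-1, 1), (-2, 1), (-2, 2), (-3, 2), (-3, 1), (-3, 0)]
H-H contact: residue 5 @(-2,1) - residue 8 @(-3, 1)

Answer: 1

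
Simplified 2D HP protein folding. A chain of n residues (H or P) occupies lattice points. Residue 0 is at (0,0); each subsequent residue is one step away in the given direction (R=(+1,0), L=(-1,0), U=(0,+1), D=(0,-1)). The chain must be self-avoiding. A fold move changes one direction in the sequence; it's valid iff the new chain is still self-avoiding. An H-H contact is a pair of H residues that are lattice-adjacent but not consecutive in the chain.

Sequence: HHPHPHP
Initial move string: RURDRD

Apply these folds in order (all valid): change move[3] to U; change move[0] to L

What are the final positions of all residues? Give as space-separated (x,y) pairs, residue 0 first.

Answer: (0,0) (-1,0) (-1,1) (0,1) (0,2) (1,2) (1,1)

Derivation:
Initial moves: RURDRD
Fold: move[3]->U => RURURD (positions: [(0, 0), (1, 0), (1, 1), (2, 1), (2, 2), (3, 2), (3, 1)])
Fold: move[0]->L => LURURD (positions: [(0, 0), (-1, 0), (-1, 1), (0, 1), (0, 2), (1, 2), (1, 1)])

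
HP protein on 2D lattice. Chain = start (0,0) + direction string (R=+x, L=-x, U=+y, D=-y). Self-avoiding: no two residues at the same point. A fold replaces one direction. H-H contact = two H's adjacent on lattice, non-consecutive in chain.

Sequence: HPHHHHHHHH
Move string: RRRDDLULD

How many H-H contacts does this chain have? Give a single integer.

Answer: 3

Derivation:
Positions: [(0, 0), (1, 0), (2, 0), (3, 0), (3, -1), (3, -2), (2, -2), (2, -1), (1, -1), (1, -2)]
H-H contact: residue 2 @(2,0) - residue 7 @(2, -1)
H-H contact: residue 4 @(3,-1) - residue 7 @(2, -1)
H-H contact: residue 6 @(2,-2) - residue 9 @(1, -2)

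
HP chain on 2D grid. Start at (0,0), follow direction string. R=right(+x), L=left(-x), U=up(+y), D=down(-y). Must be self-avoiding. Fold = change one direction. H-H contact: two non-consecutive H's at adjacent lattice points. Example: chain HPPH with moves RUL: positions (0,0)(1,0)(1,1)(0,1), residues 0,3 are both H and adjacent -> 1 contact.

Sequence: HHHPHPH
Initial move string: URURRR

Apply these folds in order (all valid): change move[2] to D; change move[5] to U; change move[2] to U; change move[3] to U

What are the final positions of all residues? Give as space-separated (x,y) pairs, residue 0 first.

Answer: (0,0) (0,1) (1,1) (1,2) (1,3) (2,3) (2,4)

Derivation:
Initial moves: URURRR
Fold: move[2]->D => URDRRR (positions: [(0, 0), (0, 1), (1, 1), (1, 0), (2, 0), (3, 0), (4, 0)])
Fold: move[5]->U => URDRRU (positions: [(0, 0), (0, 1), (1, 1), (1, 0), (2, 0), (3, 0), (3, 1)])
Fold: move[2]->U => URURRU (positions: [(0, 0), (0, 1), (1, 1), (1, 2), (2, 2), (3, 2), (3, 3)])
Fold: move[3]->U => URUURU (positions: [(0, 0), (0, 1), (1, 1), (1, 2), (1, 3), (2, 3), (2, 4)])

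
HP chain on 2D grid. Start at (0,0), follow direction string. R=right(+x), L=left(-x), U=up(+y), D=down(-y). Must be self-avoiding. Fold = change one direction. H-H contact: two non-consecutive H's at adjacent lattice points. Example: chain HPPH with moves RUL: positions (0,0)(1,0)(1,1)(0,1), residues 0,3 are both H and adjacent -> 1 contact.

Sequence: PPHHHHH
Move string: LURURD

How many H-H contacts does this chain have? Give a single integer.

Positions: [(0, 0), (-1, 0), (-1, 1), (0, 1), (0, 2), (1, 2), (1, 1)]
H-H contact: residue 3 @(0,1) - residue 6 @(1, 1)

Answer: 1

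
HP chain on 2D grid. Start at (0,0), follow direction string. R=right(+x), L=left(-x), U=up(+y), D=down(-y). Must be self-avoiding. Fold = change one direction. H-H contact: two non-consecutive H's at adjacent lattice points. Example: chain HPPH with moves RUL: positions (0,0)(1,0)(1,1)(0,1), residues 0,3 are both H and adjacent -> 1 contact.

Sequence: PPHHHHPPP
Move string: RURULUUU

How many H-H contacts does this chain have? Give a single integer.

Answer: 1

Derivation:
Positions: [(0, 0), (1, 0), (1, 1), (2, 1), (2, 2), (1, 2), (1, 3), (1, 4), (1, 5)]
H-H contact: residue 2 @(1,1) - residue 5 @(1, 2)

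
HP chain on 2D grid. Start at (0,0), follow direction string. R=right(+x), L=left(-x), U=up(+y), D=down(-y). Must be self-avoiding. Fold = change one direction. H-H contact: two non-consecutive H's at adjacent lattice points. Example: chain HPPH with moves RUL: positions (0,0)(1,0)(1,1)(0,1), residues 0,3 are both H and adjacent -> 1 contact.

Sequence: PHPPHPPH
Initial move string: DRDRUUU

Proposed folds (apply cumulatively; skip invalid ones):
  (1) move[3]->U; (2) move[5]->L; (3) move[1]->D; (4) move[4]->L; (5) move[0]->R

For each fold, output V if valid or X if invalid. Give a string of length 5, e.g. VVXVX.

Answer: XXVXV

Derivation:
Initial: DRDRUUU -> [(0, 0), (0, -1), (1, -1), (1, -2), (2, -2), (2, -1), (2, 0), (2, 1)]
Fold 1: move[3]->U => DRDUUUU INVALID (collision), skipped
Fold 2: move[5]->L => DRDRULU INVALID (collision), skipped
Fold 3: move[1]->D => DDDRUUU VALID
Fold 4: move[4]->L => DDDRLUU INVALID (collision), skipped
Fold 5: move[0]->R => RDDRUUU VALID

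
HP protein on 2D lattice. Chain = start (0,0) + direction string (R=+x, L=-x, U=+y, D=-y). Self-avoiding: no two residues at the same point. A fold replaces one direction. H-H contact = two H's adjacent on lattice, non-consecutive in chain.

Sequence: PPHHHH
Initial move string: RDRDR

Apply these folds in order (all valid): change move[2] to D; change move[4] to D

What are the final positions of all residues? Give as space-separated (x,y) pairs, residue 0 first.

Initial moves: RDRDR
Fold: move[2]->D => RDDDR (positions: [(0, 0), (1, 0), (1, -1), (1, -2), (1, -3), (2, -3)])
Fold: move[4]->D => RDDDD (positions: [(0, 0), (1, 0), (1, -1), (1, -2), (1, -3), (1, -4)])

Answer: (0,0) (1,0) (1,-1) (1,-2) (1,-3) (1,-4)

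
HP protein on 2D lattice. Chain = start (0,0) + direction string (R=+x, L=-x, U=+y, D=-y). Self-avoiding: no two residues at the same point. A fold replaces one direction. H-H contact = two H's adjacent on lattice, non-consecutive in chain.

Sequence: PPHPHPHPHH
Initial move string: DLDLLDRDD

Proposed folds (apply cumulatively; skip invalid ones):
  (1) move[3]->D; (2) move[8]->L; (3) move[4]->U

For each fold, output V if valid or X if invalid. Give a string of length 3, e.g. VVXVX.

Answer: VVX

Derivation:
Initial: DLDLLDRDD -> [(0, 0), (0, -1), (-1, -1), (-1, -2), (-2, -2), (-3, -2), (-3, -3), (-2, -3), (-2, -4), (-2, -5)]
Fold 1: move[3]->D => DLDDLDRDD VALID
Fold 2: move[8]->L => DLDDLDRDL VALID
Fold 3: move[4]->U => DLDDUDRDL INVALID (collision), skipped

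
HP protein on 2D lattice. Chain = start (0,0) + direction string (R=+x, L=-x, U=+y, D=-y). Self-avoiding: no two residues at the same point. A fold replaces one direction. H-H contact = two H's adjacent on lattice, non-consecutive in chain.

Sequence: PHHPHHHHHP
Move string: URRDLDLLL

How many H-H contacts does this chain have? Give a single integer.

Answer: 1

Derivation:
Positions: [(0, 0), (0, 1), (1, 1), (2, 1), (2, 0), (1, 0), (1, -1), (0, -1), (-1, -1), (-2, -1)]
H-H contact: residue 2 @(1,1) - residue 5 @(1, 0)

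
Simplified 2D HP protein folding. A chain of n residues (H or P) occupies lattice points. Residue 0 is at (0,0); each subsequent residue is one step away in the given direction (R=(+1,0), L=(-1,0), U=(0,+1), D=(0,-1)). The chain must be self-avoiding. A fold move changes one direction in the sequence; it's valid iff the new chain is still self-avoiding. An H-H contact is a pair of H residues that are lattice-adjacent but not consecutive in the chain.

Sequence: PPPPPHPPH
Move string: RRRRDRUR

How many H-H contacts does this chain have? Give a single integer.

Positions: [(0, 0), (1, 0), (2, 0), (3, 0), (4, 0), (4, -1), (5, -1), (5, 0), (6, 0)]
No H-H contacts found.

Answer: 0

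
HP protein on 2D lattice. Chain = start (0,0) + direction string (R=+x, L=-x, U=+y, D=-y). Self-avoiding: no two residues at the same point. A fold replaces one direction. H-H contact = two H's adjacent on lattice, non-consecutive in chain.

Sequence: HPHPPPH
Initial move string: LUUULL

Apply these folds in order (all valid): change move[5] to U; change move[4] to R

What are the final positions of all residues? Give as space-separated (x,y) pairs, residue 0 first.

Initial moves: LUUULL
Fold: move[5]->U => LUUULU (positions: [(0, 0), (-1, 0), (-1, 1), (-1, 2), (-1, 3), (-2, 3), (-2, 4)])
Fold: move[4]->R => LUUURU (positions: [(0, 0), (-1, 0), (-1, 1), (-1, 2), (-1, 3), (0, 3), (0, 4)])

Answer: (0,0) (-1,0) (-1,1) (-1,2) (-1,3) (0,3) (0,4)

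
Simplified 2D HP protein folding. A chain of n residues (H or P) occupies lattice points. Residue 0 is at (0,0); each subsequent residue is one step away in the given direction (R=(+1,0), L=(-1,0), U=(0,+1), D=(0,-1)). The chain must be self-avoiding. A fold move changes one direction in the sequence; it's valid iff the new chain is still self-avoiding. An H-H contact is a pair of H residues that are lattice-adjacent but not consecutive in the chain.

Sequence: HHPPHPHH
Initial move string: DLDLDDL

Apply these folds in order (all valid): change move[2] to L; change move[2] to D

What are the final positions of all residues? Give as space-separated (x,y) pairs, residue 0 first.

Answer: (0,0) (0,-1) (-1,-1) (-1,-2) (-2,-2) (-2,-3) (-2,-4) (-3,-4)

Derivation:
Initial moves: DLDLDDL
Fold: move[2]->L => DLLLDDL (positions: [(0, 0), (0, -1), (-1, -1), (-2, -1), (-3, -1), (-3, -2), (-3, -3), (-4, -3)])
Fold: move[2]->D => DLDLDDL (positions: [(0, 0), (0, -1), (-1, -1), (-1, -2), (-2, -2), (-2, -3), (-2, -4), (-3, -4)])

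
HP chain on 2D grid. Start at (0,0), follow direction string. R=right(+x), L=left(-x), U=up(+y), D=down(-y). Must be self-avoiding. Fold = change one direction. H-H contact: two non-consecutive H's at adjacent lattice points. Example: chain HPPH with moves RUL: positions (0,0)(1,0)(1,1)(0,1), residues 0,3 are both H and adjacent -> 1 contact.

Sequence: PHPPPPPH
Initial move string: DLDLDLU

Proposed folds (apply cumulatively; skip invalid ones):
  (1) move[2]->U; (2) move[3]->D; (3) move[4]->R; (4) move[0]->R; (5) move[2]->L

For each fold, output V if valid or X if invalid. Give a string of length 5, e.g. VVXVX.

Initial: DLDLDLU -> [(0, 0), (0, -1), (-1, -1), (-1, -2), (-2, -2), (-2, -3), (-3, -3), (-3, -2)]
Fold 1: move[2]->U => DLULDLU VALID
Fold 2: move[3]->D => DLUDDLU INVALID (collision), skipped
Fold 3: move[4]->R => DLULRLU INVALID (collision), skipped
Fold 4: move[0]->R => RLULDLU INVALID (collision), skipped
Fold 5: move[2]->L => DLLLDLU VALID

Answer: VXXXV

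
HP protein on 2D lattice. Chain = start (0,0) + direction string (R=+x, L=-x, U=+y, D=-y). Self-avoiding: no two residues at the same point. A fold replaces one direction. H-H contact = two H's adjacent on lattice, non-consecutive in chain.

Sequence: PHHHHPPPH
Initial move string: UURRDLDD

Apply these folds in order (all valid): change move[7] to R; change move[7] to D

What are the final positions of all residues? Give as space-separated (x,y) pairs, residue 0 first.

Initial moves: UURRDLDD
Fold: move[7]->R => UURRDLDR (positions: [(0, 0), (0, 1), (0, 2), (1, 2), (2, 2), (2, 1), (1, 1), (1, 0), (2, 0)])
Fold: move[7]->D => UURRDLDD (positions: [(0, 0), (0, 1), (0, 2), (1, 2), (2, 2), (2, 1), (1, 1), (1, 0), (1, -1)])

Answer: (0,0) (0,1) (0,2) (1,2) (2,2) (2,1) (1,1) (1,0) (1,-1)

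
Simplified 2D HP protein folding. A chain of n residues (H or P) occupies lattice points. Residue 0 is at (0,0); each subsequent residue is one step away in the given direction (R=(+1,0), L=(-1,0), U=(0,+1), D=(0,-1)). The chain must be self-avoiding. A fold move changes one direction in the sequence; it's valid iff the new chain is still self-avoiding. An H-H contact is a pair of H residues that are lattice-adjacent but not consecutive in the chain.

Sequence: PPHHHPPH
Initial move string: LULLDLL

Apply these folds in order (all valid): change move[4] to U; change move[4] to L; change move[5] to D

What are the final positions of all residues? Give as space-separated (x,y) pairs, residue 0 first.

Initial moves: LULLDLL
Fold: move[4]->U => LULLULL (positions: [(0, 0), (-1, 0), (-1, 1), (-2, 1), (-3, 1), (-3, 2), (-4, 2), (-5, 2)])
Fold: move[4]->L => LULLLLL (positions: [(0, 0), (-1, 0), (-1, 1), (-2, 1), (-3, 1), (-4, 1), (-5, 1), (-6, 1)])
Fold: move[5]->D => LULLLDL (positions: [(0, 0), (-1, 0), (-1, 1), (-2, 1), (-3, 1), (-4, 1), (-4, 0), (-5, 0)])

Answer: (0,0) (-1,0) (-1,1) (-2,1) (-3,1) (-4,1) (-4,0) (-5,0)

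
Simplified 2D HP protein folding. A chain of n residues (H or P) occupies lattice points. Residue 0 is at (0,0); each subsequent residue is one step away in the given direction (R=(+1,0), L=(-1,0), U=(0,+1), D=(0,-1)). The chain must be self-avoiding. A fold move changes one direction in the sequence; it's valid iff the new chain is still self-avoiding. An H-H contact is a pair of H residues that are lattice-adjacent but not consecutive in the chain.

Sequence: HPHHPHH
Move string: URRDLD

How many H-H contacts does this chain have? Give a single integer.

Answer: 2

Derivation:
Positions: [(0, 0), (0, 1), (1, 1), (2, 1), (2, 0), (1, 0), (1, -1)]
H-H contact: residue 0 @(0,0) - residue 5 @(1, 0)
H-H contact: residue 2 @(1,1) - residue 5 @(1, 0)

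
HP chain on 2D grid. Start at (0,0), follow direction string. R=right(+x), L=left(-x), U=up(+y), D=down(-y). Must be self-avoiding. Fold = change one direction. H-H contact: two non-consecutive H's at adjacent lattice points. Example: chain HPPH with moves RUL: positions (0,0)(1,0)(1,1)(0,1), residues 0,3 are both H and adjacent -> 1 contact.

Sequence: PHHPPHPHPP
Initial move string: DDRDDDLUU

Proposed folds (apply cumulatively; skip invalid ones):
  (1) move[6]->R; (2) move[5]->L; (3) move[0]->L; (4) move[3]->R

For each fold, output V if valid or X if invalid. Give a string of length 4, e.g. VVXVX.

Initial: DDRDDDLUU -> [(0, 0), (0, -1), (0, -2), (1, -2), (1, -3), (1, -4), (1, -5), (0, -5), (0, -4), (0, -3)]
Fold 1: move[6]->R => DDRDDDRUU VALID
Fold 2: move[5]->L => DDRDDLRUU INVALID (collision), skipped
Fold 3: move[0]->L => LDRDDDRUU VALID
Fold 4: move[3]->R => LDRRDDRUU VALID

Answer: VXVV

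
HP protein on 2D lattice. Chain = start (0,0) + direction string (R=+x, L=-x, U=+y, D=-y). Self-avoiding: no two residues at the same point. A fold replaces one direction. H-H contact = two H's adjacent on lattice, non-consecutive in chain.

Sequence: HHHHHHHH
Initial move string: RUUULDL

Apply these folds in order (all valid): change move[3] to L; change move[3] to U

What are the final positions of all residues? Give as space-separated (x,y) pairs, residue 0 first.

Answer: (0,0) (1,0) (1,1) (1,2) (1,3) (0,3) (0,2) (-1,2)

Derivation:
Initial moves: RUUULDL
Fold: move[3]->L => RUULLDL (positions: [(0, 0), (1, 0), (1, 1), (1, 2), (0, 2), (-1, 2), (-1, 1), (-2, 1)])
Fold: move[3]->U => RUUULDL (positions: [(0, 0), (1, 0), (1, 1), (1, 2), (1, 3), (0, 3), (0, 2), (-1, 2)])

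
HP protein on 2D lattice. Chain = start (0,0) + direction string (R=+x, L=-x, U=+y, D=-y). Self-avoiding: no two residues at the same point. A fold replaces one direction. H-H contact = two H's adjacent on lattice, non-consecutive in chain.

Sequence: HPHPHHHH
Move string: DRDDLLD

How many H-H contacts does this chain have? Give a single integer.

Positions: [(0, 0), (0, -1), (1, -1), (1, -2), (1, -3), (0, -3), (-1, -3), (-1, -4)]
No H-H contacts found.

Answer: 0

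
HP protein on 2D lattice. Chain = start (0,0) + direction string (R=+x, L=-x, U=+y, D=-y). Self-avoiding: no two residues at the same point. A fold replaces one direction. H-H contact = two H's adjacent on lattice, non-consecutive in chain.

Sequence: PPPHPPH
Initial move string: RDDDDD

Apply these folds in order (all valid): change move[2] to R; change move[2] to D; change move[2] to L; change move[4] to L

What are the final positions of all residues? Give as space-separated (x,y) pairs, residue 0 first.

Answer: (0,0) (1,0) (1,-1) (0,-1) (0,-2) (-1,-2) (-1,-3)

Derivation:
Initial moves: RDDDDD
Fold: move[2]->R => RDRDDD (positions: [(0, 0), (1, 0), (1, -1), (2, -1), (2, -2), (2, -3), (2, -4)])
Fold: move[2]->D => RDDDDD (positions: [(0, 0), (1, 0), (1, -1), (1, -2), (1, -3), (1, -4), (1, -5)])
Fold: move[2]->L => RDLDDD (positions: [(0, 0), (1, 0), (1, -1), (0, -1), (0, -2), (0, -3), (0, -4)])
Fold: move[4]->L => RDLDLD (positions: [(0, 0), (1, 0), (1, -1), (0, -1), (0, -2), (-1, -2), (-1, -3)])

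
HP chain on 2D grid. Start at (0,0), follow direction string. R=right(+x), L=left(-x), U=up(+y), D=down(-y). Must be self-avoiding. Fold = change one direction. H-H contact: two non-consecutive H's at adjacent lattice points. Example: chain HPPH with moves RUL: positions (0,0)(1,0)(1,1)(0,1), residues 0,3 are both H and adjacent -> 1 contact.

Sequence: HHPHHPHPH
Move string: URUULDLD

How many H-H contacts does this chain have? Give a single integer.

Answer: 3

Derivation:
Positions: [(0, 0), (0, 1), (1, 1), (1, 2), (1, 3), (0, 3), (0, 2), (-1, 2), (-1, 1)]
H-H contact: residue 1 @(0,1) - residue 8 @(-1, 1)
H-H contact: residue 1 @(0,1) - residue 6 @(0, 2)
H-H contact: residue 3 @(1,2) - residue 6 @(0, 2)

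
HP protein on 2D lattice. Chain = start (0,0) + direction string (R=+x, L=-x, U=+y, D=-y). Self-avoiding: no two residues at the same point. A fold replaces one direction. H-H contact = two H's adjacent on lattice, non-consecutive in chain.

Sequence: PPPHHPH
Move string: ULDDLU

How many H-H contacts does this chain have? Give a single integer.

Positions: [(0, 0), (0, 1), (-1, 1), (-1, 0), (-1, -1), (-2, -1), (-2, 0)]
H-H contact: residue 3 @(-1,0) - residue 6 @(-2, 0)

Answer: 1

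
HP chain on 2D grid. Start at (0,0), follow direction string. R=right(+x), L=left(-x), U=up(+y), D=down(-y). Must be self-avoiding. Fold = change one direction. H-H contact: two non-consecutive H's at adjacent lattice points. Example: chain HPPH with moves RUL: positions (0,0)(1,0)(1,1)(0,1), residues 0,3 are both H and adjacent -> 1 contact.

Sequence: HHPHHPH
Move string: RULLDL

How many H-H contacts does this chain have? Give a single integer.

Positions: [(0, 0), (1, 0), (1, 1), (0, 1), (-1, 1), (-1, 0), (-2, 0)]
H-H contact: residue 0 @(0,0) - residue 3 @(0, 1)

Answer: 1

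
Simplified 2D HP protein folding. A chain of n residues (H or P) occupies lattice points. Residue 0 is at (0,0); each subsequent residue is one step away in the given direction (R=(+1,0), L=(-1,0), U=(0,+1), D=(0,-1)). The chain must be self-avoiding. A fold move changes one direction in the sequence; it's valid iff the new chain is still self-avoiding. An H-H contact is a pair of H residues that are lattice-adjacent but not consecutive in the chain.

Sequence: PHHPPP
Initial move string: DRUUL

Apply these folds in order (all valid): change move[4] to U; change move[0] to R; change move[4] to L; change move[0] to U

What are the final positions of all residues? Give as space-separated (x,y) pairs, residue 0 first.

Answer: (0,0) (0,1) (1,1) (1,2) (1,3) (0,3)

Derivation:
Initial moves: DRUUL
Fold: move[4]->U => DRUUU (positions: [(0, 0), (0, -1), (1, -1), (1, 0), (1, 1), (1, 2)])
Fold: move[0]->R => RRUUU (positions: [(0, 0), (1, 0), (2, 0), (2, 1), (2, 2), (2, 3)])
Fold: move[4]->L => RRUUL (positions: [(0, 0), (1, 0), (2, 0), (2, 1), (2, 2), (1, 2)])
Fold: move[0]->U => URUUL (positions: [(0, 0), (0, 1), (1, 1), (1, 2), (1, 3), (0, 3)])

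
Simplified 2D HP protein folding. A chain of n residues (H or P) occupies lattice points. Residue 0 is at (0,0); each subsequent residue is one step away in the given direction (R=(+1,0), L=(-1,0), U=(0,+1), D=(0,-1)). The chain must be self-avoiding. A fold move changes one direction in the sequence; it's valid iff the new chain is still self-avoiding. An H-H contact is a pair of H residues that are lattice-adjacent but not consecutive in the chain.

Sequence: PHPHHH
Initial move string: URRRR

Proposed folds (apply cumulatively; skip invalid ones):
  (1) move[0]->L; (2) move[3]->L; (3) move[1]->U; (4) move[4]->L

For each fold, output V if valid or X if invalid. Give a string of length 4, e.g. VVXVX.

Answer: XXVX

Derivation:
Initial: URRRR -> [(0, 0), (0, 1), (1, 1), (2, 1), (3, 1), (4, 1)]
Fold 1: move[0]->L => LRRRR INVALID (collision), skipped
Fold 2: move[3]->L => URRLR INVALID (collision), skipped
Fold 3: move[1]->U => UURRR VALID
Fold 4: move[4]->L => UURRL INVALID (collision), skipped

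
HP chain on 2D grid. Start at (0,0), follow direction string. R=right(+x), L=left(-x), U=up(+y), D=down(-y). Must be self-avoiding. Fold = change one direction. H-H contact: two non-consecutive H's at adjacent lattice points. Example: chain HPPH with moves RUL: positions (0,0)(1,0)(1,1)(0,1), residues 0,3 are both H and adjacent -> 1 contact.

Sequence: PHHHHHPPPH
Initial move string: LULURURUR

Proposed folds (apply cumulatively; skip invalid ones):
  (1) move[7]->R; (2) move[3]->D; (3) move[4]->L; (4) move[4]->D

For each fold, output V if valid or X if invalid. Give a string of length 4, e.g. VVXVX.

Answer: VXVX

Derivation:
Initial: LULURURUR -> [(0, 0), (-1, 0), (-1, 1), (-2, 1), (-2, 2), (-1, 2), (-1, 3), (0, 3), (0, 4), (1, 4)]
Fold 1: move[7]->R => LULURURRR VALID
Fold 2: move[3]->D => LULDRURRR INVALID (collision), skipped
Fold 3: move[4]->L => LULULURRR VALID
Fold 4: move[4]->D => LULUDURRR INVALID (collision), skipped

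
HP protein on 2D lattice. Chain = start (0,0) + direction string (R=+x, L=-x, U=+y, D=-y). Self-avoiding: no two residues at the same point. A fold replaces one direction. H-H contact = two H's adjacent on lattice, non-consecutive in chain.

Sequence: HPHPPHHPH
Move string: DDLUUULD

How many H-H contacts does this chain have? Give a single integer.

Answer: 2

Derivation:
Positions: [(0, 0), (0, -1), (0, -2), (-1, -2), (-1, -1), (-1, 0), (-1, 1), (-2, 1), (-2, 0)]
H-H contact: residue 0 @(0,0) - residue 5 @(-1, 0)
H-H contact: residue 5 @(-1,0) - residue 8 @(-2, 0)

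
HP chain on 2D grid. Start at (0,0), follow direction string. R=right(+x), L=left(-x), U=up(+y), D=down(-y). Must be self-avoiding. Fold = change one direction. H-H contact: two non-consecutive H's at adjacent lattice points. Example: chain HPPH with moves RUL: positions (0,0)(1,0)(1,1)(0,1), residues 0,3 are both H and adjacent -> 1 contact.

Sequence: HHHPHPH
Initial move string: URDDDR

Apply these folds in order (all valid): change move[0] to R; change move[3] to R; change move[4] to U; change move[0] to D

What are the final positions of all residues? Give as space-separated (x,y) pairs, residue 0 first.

Answer: (0,0) (0,-1) (1,-1) (1,-2) (2,-2) (2,-1) (3,-1)

Derivation:
Initial moves: URDDDR
Fold: move[0]->R => RRDDDR (positions: [(0, 0), (1, 0), (2, 0), (2, -1), (2, -2), (2, -3), (3, -3)])
Fold: move[3]->R => RRDRDR (positions: [(0, 0), (1, 0), (2, 0), (2, -1), (3, -1), (3, -2), (4, -2)])
Fold: move[4]->U => RRDRUR (positions: [(0, 0), (1, 0), (2, 0), (2, -1), (3, -1), (3, 0), (4, 0)])
Fold: move[0]->D => DRDRUR (positions: [(0, 0), (0, -1), (1, -1), (1, -2), (2, -2), (2, -1), (3, -1)])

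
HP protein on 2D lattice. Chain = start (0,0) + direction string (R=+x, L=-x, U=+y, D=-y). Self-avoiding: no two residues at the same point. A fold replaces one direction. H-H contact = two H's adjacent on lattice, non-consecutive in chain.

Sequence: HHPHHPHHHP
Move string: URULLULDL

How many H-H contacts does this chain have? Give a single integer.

Answer: 1

Derivation:
Positions: [(0, 0), (0, 1), (1, 1), (1, 2), (0, 2), (-1, 2), (-1, 3), (-2, 3), (-2, 2), (-3, 2)]
H-H contact: residue 1 @(0,1) - residue 4 @(0, 2)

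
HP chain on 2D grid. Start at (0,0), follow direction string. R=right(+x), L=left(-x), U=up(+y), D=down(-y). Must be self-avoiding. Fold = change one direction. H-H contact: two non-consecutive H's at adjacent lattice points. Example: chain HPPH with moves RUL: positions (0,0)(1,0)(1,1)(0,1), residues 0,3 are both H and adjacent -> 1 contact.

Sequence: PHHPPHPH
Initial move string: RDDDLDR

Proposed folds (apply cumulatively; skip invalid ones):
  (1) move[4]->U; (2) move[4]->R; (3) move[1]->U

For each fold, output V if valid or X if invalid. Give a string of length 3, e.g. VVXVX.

Initial: RDDDLDR -> [(0, 0), (1, 0), (1, -1), (1, -2), (1, -3), (0, -3), (0, -4), (1, -4)]
Fold 1: move[4]->U => RDDDUDR INVALID (collision), skipped
Fold 2: move[4]->R => RDDDRDR VALID
Fold 3: move[1]->U => RUDDRDR INVALID (collision), skipped

Answer: XVX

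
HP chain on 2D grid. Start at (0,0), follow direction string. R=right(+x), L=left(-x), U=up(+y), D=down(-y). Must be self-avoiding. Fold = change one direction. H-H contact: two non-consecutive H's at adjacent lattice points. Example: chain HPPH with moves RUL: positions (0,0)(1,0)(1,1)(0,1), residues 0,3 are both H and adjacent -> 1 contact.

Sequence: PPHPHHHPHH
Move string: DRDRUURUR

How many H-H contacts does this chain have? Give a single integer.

Answer: 1

Derivation:
Positions: [(0, 0), (0, -1), (1, -1), (1, -2), (2, -2), (2, -1), (2, 0), (3, 0), (3, 1), (4, 1)]
H-H contact: residue 2 @(1,-1) - residue 5 @(2, -1)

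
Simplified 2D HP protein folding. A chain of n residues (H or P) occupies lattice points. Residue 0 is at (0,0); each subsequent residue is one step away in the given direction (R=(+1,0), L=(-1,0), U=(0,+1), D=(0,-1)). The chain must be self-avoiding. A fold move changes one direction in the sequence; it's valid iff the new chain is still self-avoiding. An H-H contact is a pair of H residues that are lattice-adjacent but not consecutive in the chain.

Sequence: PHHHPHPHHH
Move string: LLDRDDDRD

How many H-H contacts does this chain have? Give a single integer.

Positions: [(0, 0), (-1, 0), (-2, 0), (-2, -1), (-1, -1), (-1, -2), (-1, -3), (-1, -4), (0, -4), (0, -5)]
No H-H contacts found.

Answer: 0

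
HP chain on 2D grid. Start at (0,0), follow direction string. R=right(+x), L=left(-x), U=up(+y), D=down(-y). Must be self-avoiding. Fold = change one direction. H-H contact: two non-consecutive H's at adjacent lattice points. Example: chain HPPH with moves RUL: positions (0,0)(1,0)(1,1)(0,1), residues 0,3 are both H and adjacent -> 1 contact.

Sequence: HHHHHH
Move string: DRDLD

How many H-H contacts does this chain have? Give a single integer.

Positions: [(0, 0), (0, -1), (1, -1), (1, -2), (0, -2), (0, -3)]
H-H contact: residue 1 @(0,-1) - residue 4 @(0, -2)

Answer: 1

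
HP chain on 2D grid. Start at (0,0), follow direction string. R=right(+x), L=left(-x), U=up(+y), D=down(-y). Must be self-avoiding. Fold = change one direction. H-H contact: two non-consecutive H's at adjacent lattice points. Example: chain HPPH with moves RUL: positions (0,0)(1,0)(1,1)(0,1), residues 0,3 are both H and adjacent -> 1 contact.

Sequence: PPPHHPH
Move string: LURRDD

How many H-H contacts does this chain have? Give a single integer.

Positions: [(0, 0), (-1, 0), (-1, 1), (0, 1), (1, 1), (1, 0), (1, -1)]
No H-H contacts found.

Answer: 0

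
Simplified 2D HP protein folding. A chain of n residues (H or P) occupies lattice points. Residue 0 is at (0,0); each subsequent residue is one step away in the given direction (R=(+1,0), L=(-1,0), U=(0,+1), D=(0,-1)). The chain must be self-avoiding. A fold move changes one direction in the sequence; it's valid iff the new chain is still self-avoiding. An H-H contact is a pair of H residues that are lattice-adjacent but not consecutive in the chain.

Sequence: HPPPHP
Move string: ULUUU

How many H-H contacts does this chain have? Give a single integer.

Answer: 0

Derivation:
Positions: [(0, 0), (0, 1), (-1, 1), (-1, 2), (-1, 3), (-1, 4)]
No H-H contacts found.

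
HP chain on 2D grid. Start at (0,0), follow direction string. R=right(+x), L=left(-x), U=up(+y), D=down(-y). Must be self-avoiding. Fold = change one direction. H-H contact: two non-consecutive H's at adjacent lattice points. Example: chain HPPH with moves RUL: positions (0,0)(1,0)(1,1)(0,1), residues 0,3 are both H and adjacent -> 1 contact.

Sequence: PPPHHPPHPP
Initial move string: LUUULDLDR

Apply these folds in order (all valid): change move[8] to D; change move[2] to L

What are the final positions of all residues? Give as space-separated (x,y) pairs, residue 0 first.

Answer: (0,0) (-1,0) (-1,1) (-2,1) (-2,2) (-3,2) (-3,1) (-4,1) (-4,0) (-4,-1)

Derivation:
Initial moves: LUUULDLDR
Fold: move[8]->D => LUUULDLDD (positions: [(0, 0), (-1, 0), (-1, 1), (-1, 2), (-1, 3), (-2, 3), (-2, 2), (-3, 2), (-3, 1), (-3, 0)])
Fold: move[2]->L => LULULDLDD (positions: [(0, 0), (-1, 0), (-1, 1), (-2, 1), (-2, 2), (-3, 2), (-3, 1), (-4, 1), (-4, 0), (-4, -1)])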